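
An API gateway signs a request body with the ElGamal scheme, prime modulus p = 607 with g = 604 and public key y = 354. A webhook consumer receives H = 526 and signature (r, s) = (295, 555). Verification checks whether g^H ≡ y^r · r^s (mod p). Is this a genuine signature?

Left side g^H mod p:
604^2 = 364816 ≡ 9
604^4 ≡ 9^2 = 81
604^8 ≡ 81^2 = 6561 ≡ 491
604^16 ≡ 491^2 = 241081 ≡ 102
604^32 ≡ 102^2 = 10404 ≡ 85
604^64 ≡ 85^2 = 7225 ≡ 548
604^128 ≡ 548^2 = 300304 ≡ 446
604^256 ≡ 446^2 = 198916 ≡ 427
604^512 ≡ 427^2 = 182329 ≡ 229
526 = 512 + 8 + 4 + 2, so 604^526 ≡ 229·491·81·9 ≡ 572 (mod 607)
Right side y^r · r^s mod p:
354^2 = 125316 ≡ 274
354^4 ≡ 274^2 = 75076 ≡ 415
354^8 ≡ 415^2 = 172225 ≡ 444
354^16 ≡ 444^2 = 197136 ≡ 468
354^32 ≡ 468^2 = 219024 ≡ 504
354^64 ≡ 504^2 = 254016 ≡ 290
354^128 ≡ 290^2 = 84100 ≡ 334
354^256 ≡ 334^2 = 111556 ≡ 475
295 = 256 + 32 + 4 + 2 + 1, so 354^295 ≡ 475·504·415·274·354 ≡ 499 (mod 607)
295^2 = 87025 ≡ 224
295^4 ≡ 224^2 = 50176 ≡ 402
295^8 ≡ 402^2 = 161604 ≡ 142
295^16 ≡ 142^2 = 20164 ≡ 133
295^32 ≡ 133^2 = 17689 ≡ 86
295^64 ≡ 86^2 = 7396 ≡ 112
295^128 ≡ 112^2 = 12544 ≡ 404
295^256 ≡ 404^2 = 163216 ≡ 540
295^512 ≡ 540^2 = 291600 ≡ 240
555 = 512 + 32 + 8 + 2 + 1, so 295^555 ≡ 240·86·142·224·295 ≡ 101 (mod 607)
499·101 = 50399 ≡ 18 (mod 607)
572 ≠ 18, so verification fails.

forged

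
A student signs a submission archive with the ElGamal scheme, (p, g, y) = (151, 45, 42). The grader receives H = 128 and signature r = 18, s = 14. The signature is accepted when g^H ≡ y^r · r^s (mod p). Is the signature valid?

Left side g^H mod p:
45^2 = 2025 ≡ 62
45^4 ≡ 62^2 = 3844 ≡ 69
45^8 ≡ 69^2 = 4761 ≡ 80
45^16 ≡ 80^2 = 6400 ≡ 58
45^32 ≡ 58^2 = 3364 ≡ 42
45^64 ≡ 42^2 = 1764 ≡ 103
45^128 ≡ 103^2 = 10609 ≡ 39
Right side y^r · r^s mod p:
42^2 = 1764 ≡ 103
42^4 ≡ 103^2 = 10609 ≡ 39
42^8 ≡ 39^2 = 1521 ≡ 11
42^16 ≡ 11^2 = 121
18 = 16 + 2, so 42^18 ≡ 121·103 ≡ 81 (mod 151)
18^2 = 324 ≡ 22
18^4 ≡ 22^2 = 484 ≡ 31
18^8 ≡ 31^2 = 961 ≡ 55
14 = 8 + 4 + 2, so 18^14 ≡ 55·31·22 ≡ 62 (mod 151)
81·62 = 5022 ≡ 39 (mod 151)
39 ≡ 39 (mod 151), so the signature is genuine.

valid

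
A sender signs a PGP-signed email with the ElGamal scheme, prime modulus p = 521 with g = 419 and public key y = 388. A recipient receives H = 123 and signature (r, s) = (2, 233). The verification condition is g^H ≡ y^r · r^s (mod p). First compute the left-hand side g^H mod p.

198

Squares mod 521: 419^1≡419, 419^2≡505, 419^4≡256, 419^8≡411, 419^16≡117, 419^32≡143, 419^64≡130
123 = 64 + 32 + 16 + 8 + 2 + 1, so 419^123 ≡ 130·143·117·411·505·419 ≡ 198 (mod 521)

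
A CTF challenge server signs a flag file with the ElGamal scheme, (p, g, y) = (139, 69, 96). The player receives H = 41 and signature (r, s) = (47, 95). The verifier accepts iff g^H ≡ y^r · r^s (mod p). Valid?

Left side g^H mod p:
Squares mod 139: 69^1≡69, 69^2≡35, 69^4≡113, 69^8≡120, 69^16≡83, 69^32≡78
41 = 32 + 8 + 1, so 69^41 ≡ 78·120·69 ≡ 46 (mod 139)
Right side y^r · r^s mod p:
Squares mod 139: 96^1≡96, 96^2≡42, 96^4≡96, 96^8≡42, 96^16≡96, 96^32≡42
47 = 32 + 8 + 4 + 2 + 1, so 96^47 ≡ 42·42·96·42·96 ≡ 42 (mod 139)
Squares mod 139: 47^1≡47, 47^2≡124, 47^4≡86, 47^8≡29, 47^16≡7, 47^32≡49, 47^64≡38
95 = 64 + 16 + 8 + 4 + 2 + 1, so 47^95 ≡ 38·7·29·86·124·47 ≡ 13 (mod 139)
42·13 = 546 ≡ 129 (mod 139)
46 ≠ 129, so verification fails.

no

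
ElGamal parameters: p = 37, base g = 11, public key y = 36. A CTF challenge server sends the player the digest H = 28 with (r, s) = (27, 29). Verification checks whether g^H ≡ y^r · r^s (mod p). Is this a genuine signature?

Left side g^H mod p:
11^2 = 121 ≡ 10
11^4 ≡ 10^2 = 100 ≡ 26
11^8 ≡ 26^2 = 676 ≡ 10
11^16 ≡ 10^2 = 100 ≡ 26
28 = 16 + 8 + 4, so 11^28 ≡ 26·10·26 ≡ 26 (mod 37)
Right side y^r · r^s mod p:
36^2 = 1296 ≡ 1
36^4 ≡ 1^2 = 1
36^8 ≡ 1^2 = 1
36^16 ≡ 1^2 = 1
27 = 16 + 8 + 2 + 1, so 36^27 ≡ 1·1·1·36 ≡ 36 (mod 37)
27^2 = 729 ≡ 26
27^4 ≡ 26^2 = 676 ≡ 10
27^8 ≡ 10^2 = 100 ≡ 26
27^16 ≡ 26^2 = 676 ≡ 10
29 = 16 + 8 + 4 + 1, so 27^29 ≡ 10·26·10·27 ≡ 11 (mod 37)
36·11 = 396 ≡ 26 (mod 37)
26 ≡ 26 (mod 37), so the signature is genuine.

genuine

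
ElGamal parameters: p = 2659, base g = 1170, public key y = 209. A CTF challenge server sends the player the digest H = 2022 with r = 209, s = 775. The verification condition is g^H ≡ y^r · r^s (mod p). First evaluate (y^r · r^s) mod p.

1437

209^2 = 43681 ≡ 1137
209^4 ≡ 1137^2 = 1292769 ≡ 495
209^8 ≡ 495^2 = 245025 ≡ 397
209^16 ≡ 397^2 = 157609 ≡ 728
209^32 ≡ 728^2 = 529984 ≡ 843
209^64 ≡ 843^2 = 710649 ≡ 696
209^128 ≡ 696^2 = 484416 ≡ 478
209 = 128 + 64 + 16 + 1, so 209^209 ≡ 478·696·728·209 ≡ 886 (mod 2659)
209^2 = 43681 ≡ 1137
209^4 ≡ 1137^2 = 1292769 ≡ 495
209^8 ≡ 495^2 = 245025 ≡ 397
209^16 ≡ 397^2 = 157609 ≡ 728
209^32 ≡ 728^2 = 529984 ≡ 843
209^64 ≡ 843^2 = 710649 ≡ 696
209^128 ≡ 696^2 = 484416 ≡ 478
209^256 ≡ 478^2 = 228484 ≡ 2469
209^512 ≡ 2469^2 = 6095961 ≡ 1533
775 = 512 + 256 + 4 + 2 + 1, so 209^775 ≡ 1533·2469·495·1137·209 ≡ 1007 (mod 2659)
y^r · r^s ≡ 886·1007 = 892202 ≡ 1437 (mod 2659)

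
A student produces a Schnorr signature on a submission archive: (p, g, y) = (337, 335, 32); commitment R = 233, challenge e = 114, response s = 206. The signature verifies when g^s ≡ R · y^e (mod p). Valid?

g^s mod p:
Squares mod 337: 335^1≡335, 335^2≡4, 335^4≡16, 335^8≡256, 335^16≡158, 335^32≡26, 335^64≡2, 335^128≡4
206 = 128 + 64 + 8 + 4 + 2, so 335^206 ≡ 4·2·256·16·4 ≡ 316 (mod 337)
R · y^e mod p:
Squares mod 337: 32^1≡32, 32^2≡13, 32^4≡169, 32^8≡253, 32^16≡316, 32^32≡104, 32^64≡32
114 = 64 + 32 + 16 + 2, so 32^114 ≡ 32·104·316·13 ≡ 8 (mod 337)
233·8 = 1864 ≡ 179 (mod 337)
316 ≠ 179; the check fails.

no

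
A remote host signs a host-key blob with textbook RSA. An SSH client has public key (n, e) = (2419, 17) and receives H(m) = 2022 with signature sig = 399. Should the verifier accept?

Squares mod 2419: sig^1≡399, sig^2≡1966, sig^4≡2013, sig^8≡344, sig^16≡2224
17 = 16 + 1, so sig^17 ≡ 2224·399 ≡ 2022 (mod 2419)
sig^17 mod 2419 = 2022 matches H(m).

accept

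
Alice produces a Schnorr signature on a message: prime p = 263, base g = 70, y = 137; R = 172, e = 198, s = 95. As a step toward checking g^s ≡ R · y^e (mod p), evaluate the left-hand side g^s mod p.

16

70^95 mod 263 = 16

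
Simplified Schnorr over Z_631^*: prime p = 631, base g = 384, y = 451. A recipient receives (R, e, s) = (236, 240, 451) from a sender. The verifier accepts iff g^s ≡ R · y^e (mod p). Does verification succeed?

passes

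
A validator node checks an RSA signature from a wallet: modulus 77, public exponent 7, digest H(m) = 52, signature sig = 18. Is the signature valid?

invalid

sig^2 ≡ 18^2 = 324 ≡ 16
sig^4 ≡ 16^2 = 256 ≡ 25
7 = 4 + 2 + 1, so sig^7 ≡ 25·16·18 ≡ 39 (mod 77)
The recovered value 39 does not match the digest 52.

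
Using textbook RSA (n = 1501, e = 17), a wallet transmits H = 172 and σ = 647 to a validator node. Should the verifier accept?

accept

σ^2 ≡ 647^2 = 418609 ≡ 1331
σ^4 ≡ 1331^2 = 1771561 ≡ 381
σ^8 ≡ 381^2 = 145161 ≡ 1065
σ^16 ≡ 1065^2 = 1134225 ≡ 970
17 = 16 + 1, so σ^17 ≡ 970·647 ≡ 172 (mod 1501)
σ^17 mod 1501 = 172 matches H.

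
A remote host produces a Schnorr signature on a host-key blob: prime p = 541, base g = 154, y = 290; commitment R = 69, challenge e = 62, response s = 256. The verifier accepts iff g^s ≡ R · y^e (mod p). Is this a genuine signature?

genuine

g^s mod p:
Squares mod 541: 154^1≡154, 154^2≡453, 154^4≡170, 154^8≡227, 154^16≡134, 154^32≡103, 154^64≡330, 154^128≡159, 154^256≡395
154^256 ≡ 395 (mod 541)
R · y^e mod p:
Squares mod 541: 290^1≡290, 290^2≡245, 290^4≡515, 290^8≡135, 290^16≡372, 290^32≡429
62 = 32 + 16 + 8 + 4 + 2, so 290^62 ≡ 429·372·135·515·245 ≡ 484 (mod 541)
69·484 = 33396 ≡ 395 (mod 541)
395 ≡ 395 (mod 541); signature holds.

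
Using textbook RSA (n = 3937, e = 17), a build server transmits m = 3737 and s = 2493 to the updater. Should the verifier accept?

s^2 ≡ 2493^2 = 6215049 ≡ 2463
s^4 ≡ 2463^2 = 6066369 ≡ 3389
s^8 ≡ 3389^2 = 11485321 ≡ 1092
s^16 ≡ 1092^2 = 1192464 ≡ 3490
17 = 16 + 1, so s^17 ≡ 3490·2493 ≡ 3737 (mod 3937)
Since 3737 equals the digest 3737, verification succeeds.

accept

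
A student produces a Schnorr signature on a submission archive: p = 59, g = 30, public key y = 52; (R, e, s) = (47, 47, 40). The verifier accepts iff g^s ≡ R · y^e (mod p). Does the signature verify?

g^s mod p:
30^2 = 900 ≡ 15
30^4 ≡ 15^2 = 225 ≡ 48
30^8 ≡ 48^2 = 2304 ≡ 3
30^16 ≡ 3^2 = 9
30^32 ≡ 9^2 = 81 ≡ 22
40 = 32 + 8, so 30^40 ≡ 22·3 ≡ 7 (mod 59)
R · y^e mod p:
52^2 = 2704 ≡ 49
52^4 ≡ 49^2 = 2401 ≡ 41
52^8 ≡ 41^2 = 1681 ≡ 29
52^16 ≡ 29^2 = 841 ≡ 15
52^32 ≡ 15^2 = 225 ≡ 48
47 = 32 + 8 + 4 + 2 + 1, so 52^47 ≡ 48·29·41·49·52 ≡ 32 (mod 59)
47·32 = 1504 ≡ 29 (mod 59)
7 ≠ 29; the check fails.

does not verify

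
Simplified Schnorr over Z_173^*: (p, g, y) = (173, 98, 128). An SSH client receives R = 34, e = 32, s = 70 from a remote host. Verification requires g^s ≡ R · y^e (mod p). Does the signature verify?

verifies

g^s mod p:
98^2 = 9604 ≡ 89
98^4 ≡ 89^2 = 7921 ≡ 136
98^8 ≡ 136^2 = 18496 ≡ 158
98^16 ≡ 158^2 = 24964 ≡ 52
98^32 ≡ 52^2 = 2704 ≡ 109
98^64 ≡ 109^2 = 11881 ≡ 117
70 = 64 + 4 + 2, so 98^70 ≡ 117·136·89 ≡ 163 (mod 173)
R · y^e mod p:
128^2 = 16384 ≡ 122
128^4 ≡ 122^2 = 14884 ≡ 6
128^8 ≡ 6^2 = 36
128^16 ≡ 36^2 = 1296 ≡ 85
128^32 ≡ 85^2 = 7225 ≡ 132
34·132 = 4488 ≡ 163 (mod 173)
163 ≡ 163 (mod 173); signature holds.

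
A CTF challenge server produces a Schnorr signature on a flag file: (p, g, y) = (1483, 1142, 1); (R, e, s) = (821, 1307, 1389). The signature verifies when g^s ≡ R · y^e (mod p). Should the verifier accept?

accept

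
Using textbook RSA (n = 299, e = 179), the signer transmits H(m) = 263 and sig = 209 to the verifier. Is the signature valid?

invalid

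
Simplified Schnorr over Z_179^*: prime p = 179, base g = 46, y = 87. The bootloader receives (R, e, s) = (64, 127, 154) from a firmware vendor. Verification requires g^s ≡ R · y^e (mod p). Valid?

no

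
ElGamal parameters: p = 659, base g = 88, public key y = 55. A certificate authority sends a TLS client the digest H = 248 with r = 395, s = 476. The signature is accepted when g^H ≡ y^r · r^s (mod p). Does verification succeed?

fails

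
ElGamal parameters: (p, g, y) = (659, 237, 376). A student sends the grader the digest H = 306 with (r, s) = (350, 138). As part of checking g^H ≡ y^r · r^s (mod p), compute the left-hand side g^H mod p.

557

Squares mod 659: 237^1≡237, 237^2≡154, 237^4≡651, 237^8≡64, 237^16≡142, 237^32≡394, 237^64≡371, 237^128≡569, 237^256≡192
306 = 256 + 32 + 16 + 2, so 237^306 ≡ 192·394·142·154 ≡ 557 (mod 659)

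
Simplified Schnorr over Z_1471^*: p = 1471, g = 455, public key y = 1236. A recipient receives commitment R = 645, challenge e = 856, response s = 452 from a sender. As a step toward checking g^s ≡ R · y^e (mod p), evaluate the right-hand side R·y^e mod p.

1236^856 mod 1471 = 1085
R · y^e ≡ 645·1085 = 699825 ≡ 1100 (mod 1471)

1100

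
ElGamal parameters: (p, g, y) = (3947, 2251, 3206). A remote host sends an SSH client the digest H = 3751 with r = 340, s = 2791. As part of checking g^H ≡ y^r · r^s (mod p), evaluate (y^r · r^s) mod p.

Squares mod 3947: 3206^1≡3206, 3206^2≡448, 3206^4≡3354, 3206^8≡366, 3206^16≡3705, 3206^32≡3306, 3206^64≡393, 3206^128≡516, 3206^256≡1807
340 = 256 + 64 + 16 + 4, so 3206^340 ≡ 1807·393·3705·3354 ≡ 1191 (mod 3947)
Squares mod 3947: 340^1≡340, 340^2≡1137, 340^4≡2100, 340^8≡1201, 340^16≡1746, 340^32≡1432, 340^64≡2131, 340^128≡2111, 340^256≡158, 340^512≡1282, 340^1024≡1572, 340^2048≡362
2791 = 2048 + 512 + 128 + 64 + 32 + 4 + 2 + 1, so 340^2791 ≡ 362·1282·2111·2131·1432·2100·1137·340 ≡ 1492 (mod 3947)
y^r · r^s ≡ 1191·1492 = 1776972 ≡ 822 (mod 3947)

822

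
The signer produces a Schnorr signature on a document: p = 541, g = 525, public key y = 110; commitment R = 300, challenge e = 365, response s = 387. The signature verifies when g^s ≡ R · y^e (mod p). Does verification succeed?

passes

g^s mod p:
Squares mod 541: 525^1≡525, 525^2≡256, 525^4≡75, 525^8≡215, 525^16≡240, 525^32≡254, 525^64≡137, 525^128≡375, 525^256≡506
387 = 256 + 128 + 2 + 1, so 525^387 ≡ 506·375·256·525 ≡ 289 (mod 541)
R · y^e mod p:
Squares mod 541: 110^1≡110, 110^2≡198, 110^4≡252, 110^8≡207, 110^16≡110, 110^32≡198, 110^64≡252, 110^128≡207, 110^256≡110
365 = 256 + 64 + 32 + 8 + 4 + 1, so 110^365 ≡ 110·252·198·207·252·110 ≡ 129 (mod 541)
300·129 = 38700 ≡ 289 (mod 541)
289 ≡ 289 (mod 541); signature holds.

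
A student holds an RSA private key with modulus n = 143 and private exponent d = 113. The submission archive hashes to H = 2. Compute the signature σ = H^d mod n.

19

H^113 mod 143 = 19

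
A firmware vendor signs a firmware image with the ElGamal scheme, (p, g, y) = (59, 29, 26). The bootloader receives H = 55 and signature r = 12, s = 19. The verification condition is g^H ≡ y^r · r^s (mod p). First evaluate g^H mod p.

51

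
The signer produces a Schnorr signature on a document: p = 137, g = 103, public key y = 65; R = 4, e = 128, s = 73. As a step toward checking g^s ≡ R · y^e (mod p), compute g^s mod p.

78

Squares mod 137: 103^1≡103, 103^2≡60, 103^4≡38, 103^8≡74, 103^16≡133, 103^32≡16, 103^64≡119
73 = 64 + 8 + 1, so 103^73 ≡ 119·74·103 ≡ 78 (mod 137)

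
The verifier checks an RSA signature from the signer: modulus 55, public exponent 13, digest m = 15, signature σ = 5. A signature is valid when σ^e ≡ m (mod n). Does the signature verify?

Squares mod 55: σ^1≡5, σ^2≡25, σ^4≡20, σ^8≡15
13 = 8 + 4 + 1, so σ^13 ≡ 15·20·5 ≡ 15 (mod 55)
15 = m, so the signature checks out.

verifies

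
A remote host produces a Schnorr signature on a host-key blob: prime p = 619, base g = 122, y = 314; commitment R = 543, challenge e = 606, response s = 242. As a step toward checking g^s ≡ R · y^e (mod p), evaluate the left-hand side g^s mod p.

517

Squares mod 619: 122^1≡122, 122^2≡28, 122^4≡165, 122^8≡608, 122^16≡121, 122^32≡404, 122^64≡419, 122^128≡384
242 = 128 + 64 + 32 + 16 + 2, so 122^242 ≡ 384·419·404·121·28 ≡ 517 (mod 619)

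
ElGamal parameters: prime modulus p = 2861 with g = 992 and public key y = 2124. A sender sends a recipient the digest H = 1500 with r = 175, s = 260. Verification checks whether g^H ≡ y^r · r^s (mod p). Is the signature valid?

Left side g^H mod p:
Squares mod 2861: 992^1≡992, 992^2≡2741, 992^4≡95, 992^8≡442, 992^16≡816, 992^32≡2104, 992^64≡849, 992^128≡2690, 992^256≡631, 992^512≡482, 992^1024≡583
1500 = 1024 + 256 + 128 + 64 + 16 + 8 + 4, so 992^1500 ≡ 583·631·2690·849·816·442·95 ≡ 2698 (mod 2861)
Right side y^r · r^s mod p:
Squares mod 2861: 2124^1≡2124, 2124^2≡2440, 2124^4≡2720, 2124^8≡2715, 2124^16≡1289, 2124^32≡2141, 2124^64≡559, 2124^128≡632
175 = 128 + 32 + 8 + 4 + 2 + 1, so 2124^175 ≡ 632·2141·2715·2720·2440·2124 ≡ 2141 (mod 2861)
Squares mod 2861: 175^1≡175, 175^2≡2015, 175^4≡466, 175^8≡2581, 175^16≡1153, 175^32≡1905, 175^64≡1277, 175^128≡2820, 175^256≡1681
260 = 256 + 4, so 175^260 ≡ 1681·466 ≡ 2293 (mod 2861)
2141·2293 = 4909313 ≡ 2698 (mod 2861)
2698 ≡ 2698 (mod 2861), so the signature is genuine.

valid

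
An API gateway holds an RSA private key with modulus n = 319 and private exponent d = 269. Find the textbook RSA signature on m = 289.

202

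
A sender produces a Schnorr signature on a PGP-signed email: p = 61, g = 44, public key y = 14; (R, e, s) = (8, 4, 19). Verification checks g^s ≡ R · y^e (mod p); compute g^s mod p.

44^2 = 1936 ≡ 45
44^4 ≡ 45^2 = 2025 ≡ 12
44^8 ≡ 12^2 = 144 ≡ 22
44^16 ≡ 22^2 = 484 ≡ 57
19 = 16 + 2 + 1, so 44^19 ≡ 57·45·44 ≡ 10 (mod 61)

10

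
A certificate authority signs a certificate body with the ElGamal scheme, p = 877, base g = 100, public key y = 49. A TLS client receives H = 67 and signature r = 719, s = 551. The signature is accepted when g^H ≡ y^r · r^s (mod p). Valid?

no

Left side g^H mod p:
Squares mod 877: 100^1≡100, 100^2≡353, 100^4≡75, 100^8≡363, 100^16≡219, 100^32≡603, 100^64≡531
67 = 64 + 2 + 1, so 100^67 ≡ 531·353·100 ≡ 179 (mod 877)
Right side y^r · r^s mod p:
Squares mod 877: 49^1≡49, 49^2≡647, 49^4≡280, 49^8≡347, 49^16≡260, 49^32≡71, 49^64≡656, 49^128≡606, 49^256≡650, 49^512≡663
719 = 512 + 128 + 64 + 8 + 4 + 2 + 1, so 49^719 ≡ 663·606·656·347·280·647·49 ≡ 714 (mod 877)
Squares mod 877: 719^1≡719, 719^2≡408, 719^4≡711, 719^8≡369, 719^16≡226, 719^32≡210, 719^64≡250, 719^128≡233, 719^256≡792, 719^512≡209
551 = 512 + 32 + 4 + 2 + 1, so 719^551 ≡ 209·210·711·408·719 ≡ 62 (mod 877)
714·62 = 44268 ≡ 418 (mod 877)
179 ≠ 418, so verification fails.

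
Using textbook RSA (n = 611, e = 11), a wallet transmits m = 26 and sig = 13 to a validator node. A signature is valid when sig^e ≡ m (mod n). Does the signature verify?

sig^2 ≡ 13^2 = 169
sig^4 ≡ 169^2 = 28561 ≡ 455
sig^8 ≡ 455^2 = 207025 ≡ 507
11 = 8 + 2 + 1, so sig^11 ≡ 507·169·13 ≡ 26 (mod 611)
26 = m, so the signature checks out.

verifies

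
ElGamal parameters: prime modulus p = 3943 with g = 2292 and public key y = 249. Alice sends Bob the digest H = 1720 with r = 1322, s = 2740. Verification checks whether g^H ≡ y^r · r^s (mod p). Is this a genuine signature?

Left side g^H mod p:
Squares mod 3943: 2292^1≡2292, 2292^2≡1188, 2292^4≡3693, 2292^8≡3355, 2292^16≡2703, 2292^32≡3773, 2292^64≡1299, 2292^128≡3740, 2292^256≡1779, 2292^512≡2555, 2292^1024≡2360
1720 = 1024 + 512 + 128 + 32 + 16 + 8, so 2292^1720 ≡ 2360·2555·3740·3773·2703·3355 ≡ 1120 (mod 3943)
Right side y^r · r^s mod p:
Squares mod 3943: 249^1≡249, 249^2≡2856, 249^4≡2612, 249^8≡1154, 249^16≡2925, 249^32≡3258, 249^64≡8, 249^128≡64, 249^256≡153, 249^512≡3694, 249^1024≡2856
1322 = 1024 + 256 + 32 + 8 + 2, so 249^1322 ≡ 2856·153·3258·1154·2856 ≡ 1154 (mod 3943)
Squares mod 3943: 1322^1≡1322, 1322^2≡935, 1322^4≡2822, 1322^8≡2767, 1322^16≡2926, 1322^32≡1223, 1322^64≡1332, 1322^128≡3817, 1322^256≡104, 1322^512≡2930, 1322^1024≡989, 1322^2048≡257
2740 = 2048 + 512 + 128 + 32 + 16 + 4, so 1322^2740 ≡ 257·2930·3817·1223·2926·2822 ≡ 698 (mod 3943)
1154·698 = 805492 ≡ 1120 (mod 3943)
1120 ≡ 1120 (mod 3943), so the signature is genuine.

genuine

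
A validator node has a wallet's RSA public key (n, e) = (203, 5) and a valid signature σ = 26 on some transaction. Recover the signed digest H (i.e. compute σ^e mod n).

σ^2 ≡ 26^2 = 676 ≡ 67
σ^4 ≡ 67^2 = 4489 ≡ 23
5 = 4 + 1, so σ^5 ≡ 23·26 ≡ 192 (mod 203)

192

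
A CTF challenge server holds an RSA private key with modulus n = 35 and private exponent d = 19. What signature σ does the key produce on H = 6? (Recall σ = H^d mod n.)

6

Squares mod 35: H^1≡6, H^2≡1, H^4≡1, H^8≡1, H^16≡1
19 = 16 + 2 + 1, so H^19 ≡ 1·1·6 ≡ 6 (mod 35)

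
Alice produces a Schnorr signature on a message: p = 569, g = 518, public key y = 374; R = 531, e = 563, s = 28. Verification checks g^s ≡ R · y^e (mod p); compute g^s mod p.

405

518^2 = 268324 ≡ 325
518^4 ≡ 325^2 = 105625 ≡ 360
518^8 ≡ 360^2 = 129600 ≡ 437
518^16 ≡ 437^2 = 190969 ≡ 354
28 = 16 + 8 + 4, so 518^28 ≡ 354·437·360 ≡ 405 (mod 569)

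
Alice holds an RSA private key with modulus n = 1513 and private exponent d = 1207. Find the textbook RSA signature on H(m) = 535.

(H(m))^2 ≡ 535^2 = 286225 ≡ 268
(H(m))^4 ≡ 268^2 = 71824 ≡ 713
(H(m))^8 ≡ 713^2 = 508369 ≡ 1
(H(m))^16 ≡ 1^2 = 1
(H(m))^32 ≡ 1^2 = 1
(H(m))^64 ≡ 1^2 = 1
(H(m))^128 ≡ 1^2 = 1
(H(m))^256 ≡ 1^2 = 1
(H(m))^512 ≡ 1^2 = 1
(H(m))^1024 ≡ 1^2 = 1
1207 = 1024 + 128 + 32 + 16 + 4 + 2 + 1, so (H(m))^1207 ≡ 1·1·1·1·713·268·535 ≡ 1069 (mod 1513)

1069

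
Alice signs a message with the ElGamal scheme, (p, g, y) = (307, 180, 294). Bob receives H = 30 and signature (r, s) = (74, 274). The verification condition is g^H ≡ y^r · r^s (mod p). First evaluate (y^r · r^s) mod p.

16

294^74 mod 307 = 293
74^274 mod 307 = 262
y^r · r^s ≡ 293·262 = 76766 ≡ 16 (mod 307)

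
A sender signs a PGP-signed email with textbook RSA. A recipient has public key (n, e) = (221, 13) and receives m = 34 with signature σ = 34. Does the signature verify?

verifies

σ^2 ≡ 34^2 = 1156 ≡ 51
σ^4 ≡ 51^2 = 2601 ≡ 170
σ^8 ≡ 170^2 = 28900 ≡ 170
13 = 8 + 4 + 1, so σ^13 ≡ 170·170·34 ≡ 34 (mod 221)
Since 34 equals the digest 34, verification succeeds.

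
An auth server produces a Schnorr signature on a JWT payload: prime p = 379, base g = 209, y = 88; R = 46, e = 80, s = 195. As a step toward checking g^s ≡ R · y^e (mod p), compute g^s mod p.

229

Squares mod 379: 209^1≡209, 209^2≡96, 209^4≡120, 209^8≡377, 209^16≡4, 209^32≡16, 209^64≡256, 209^128≡348
195 = 128 + 64 + 2 + 1, so 209^195 ≡ 348·256·96·209 ≡ 229 (mod 379)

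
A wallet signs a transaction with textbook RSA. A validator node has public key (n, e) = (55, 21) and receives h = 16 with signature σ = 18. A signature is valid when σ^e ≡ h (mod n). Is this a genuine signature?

σ^2 ≡ 18^2 = 324 ≡ 49
σ^4 ≡ 49^2 = 2401 ≡ 36
σ^8 ≡ 36^2 = 1296 ≡ 31
σ^16 ≡ 31^2 = 961 ≡ 26
21 = 16 + 4 + 1, so σ^21 ≡ 26·36·18 ≡ 18 (mod 55)
The recovered value 18 does not match the digest 16.

forged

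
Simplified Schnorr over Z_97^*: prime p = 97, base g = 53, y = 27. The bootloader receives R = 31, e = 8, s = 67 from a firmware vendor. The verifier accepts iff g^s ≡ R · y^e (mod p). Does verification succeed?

passes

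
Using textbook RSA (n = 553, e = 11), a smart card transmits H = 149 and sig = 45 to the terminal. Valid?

sig^11 mod 553 = 404
The recovered value 404 does not match the digest 149.

no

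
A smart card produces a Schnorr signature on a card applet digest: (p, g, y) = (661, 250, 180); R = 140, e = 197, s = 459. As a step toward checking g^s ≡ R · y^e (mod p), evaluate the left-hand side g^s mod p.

368

Squares mod 661: 250^1≡250, 250^2≡366, 250^4≡434, 250^8≡632, 250^16≡180, 250^32≡11, 250^64≡121, 250^128≡99, 250^256≡547
459 = 256 + 128 + 64 + 8 + 2 + 1, so 250^459 ≡ 547·99·121·632·366·250 ≡ 368 (mod 661)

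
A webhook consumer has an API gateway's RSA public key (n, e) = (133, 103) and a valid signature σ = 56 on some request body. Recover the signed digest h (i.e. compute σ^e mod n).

Squares mod 133: σ^1≡56, σ^2≡77, σ^4≡77, σ^8≡77, σ^16≡77, σ^32≡77, σ^64≡77
103 = 64 + 32 + 4 + 2 + 1, so σ^103 ≡ 77·77·77·77·56 ≡ 56 (mod 133)

56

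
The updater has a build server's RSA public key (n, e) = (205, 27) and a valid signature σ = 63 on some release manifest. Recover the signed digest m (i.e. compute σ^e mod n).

σ^2 ≡ 63^2 = 3969 ≡ 74
σ^4 ≡ 74^2 = 5476 ≡ 146
σ^8 ≡ 146^2 = 21316 ≡ 201
σ^16 ≡ 201^2 = 40401 ≡ 16
27 = 16 + 8 + 2 + 1, so σ^27 ≡ 16·201·74·63 ≡ 112 (mod 205)

112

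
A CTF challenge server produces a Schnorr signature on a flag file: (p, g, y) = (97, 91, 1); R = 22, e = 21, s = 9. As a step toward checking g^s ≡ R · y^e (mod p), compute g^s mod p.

22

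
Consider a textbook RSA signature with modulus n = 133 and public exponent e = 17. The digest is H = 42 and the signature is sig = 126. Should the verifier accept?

Squares mod 133: sig^1≡126, sig^2≡49, sig^4≡7, sig^8≡49, sig^16≡7
17 = 16 + 1, so sig^17 ≡ 7·126 ≡ 84 (mod 133)
The recovered value 84 does not match the digest 42.

reject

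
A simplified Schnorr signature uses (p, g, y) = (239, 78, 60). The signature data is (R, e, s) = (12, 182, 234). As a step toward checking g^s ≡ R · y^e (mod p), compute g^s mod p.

142

78^2 = 6084 ≡ 109
78^4 ≡ 109^2 = 11881 ≡ 170
78^8 ≡ 170^2 = 28900 ≡ 220
78^16 ≡ 220^2 = 48400 ≡ 122
78^32 ≡ 122^2 = 14884 ≡ 66
78^64 ≡ 66^2 = 4356 ≡ 54
78^128 ≡ 54^2 = 2916 ≡ 48
234 = 128 + 64 + 32 + 8 + 2, so 78^234 ≡ 48·54·66·220·109 ≡ 142 (mod 239)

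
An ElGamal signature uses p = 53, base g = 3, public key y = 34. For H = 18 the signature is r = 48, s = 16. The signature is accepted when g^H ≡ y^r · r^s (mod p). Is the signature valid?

invalid

Left side g^H mod p:
Squares mod 53: 3^1≡3, 3^2≡9, 3^4≡28, 3^8≡42, 3^16≡15
18 = 16 + 2, so 3^18 ≡ 15·9 ≡ 29 (mod 53)
Right side y^r · r^s mod p:
Squares mod 53: 34^1≡34, 34^2≡43, 34^4≡47, 34^8≡36, 34^16≡24, 34^32≡46
48 = 32 + 16, so 34^48 ≡ 46·24 ≡ 44 (mod 53)
Squares mod 53: 48^1≡48, 48^2≡25, 48^4≡42, 48^8≡15, 48^16≡13
48^16 ≡ 13 (mod 53)
44·13 = 572 ≡ 42 (mod 53)
29 ≠ 42, so verification fails.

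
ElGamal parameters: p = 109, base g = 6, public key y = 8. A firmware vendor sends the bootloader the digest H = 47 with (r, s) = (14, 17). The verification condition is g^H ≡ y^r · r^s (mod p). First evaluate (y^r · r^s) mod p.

59

Squares mod 109: 8^1≡8, 8^2≡64, 8^4≡63, 8^8≡45
14 = 8 + 4 + 2, so 8^14 ≡ 45·63·64 ≡ 64 (mod 109)
Squares mod 109: 14^1≡14, 14^2≡87, 14^4≡48, 14^8≡15, 14^16≡7
17 = 16 + 1, so 14^17 ≡ 7·14 ≡ 98 (mod 109)
y^r · r^s ≡ 64·98 = 6272 ≡ 59 (mod 109)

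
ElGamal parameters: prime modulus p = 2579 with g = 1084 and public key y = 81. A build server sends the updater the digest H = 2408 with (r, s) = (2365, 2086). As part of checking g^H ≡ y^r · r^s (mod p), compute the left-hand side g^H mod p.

1626

1084^2 = 1175056 ≡ 1611
1084^4 ≡ 1611^2 = 2595321 ≡ 847
1084^8 ≡ 847^2 = 717409 ≡ 447
1084^16 ≡ 447^2 = 199809 ≡ 1226
1084^32 ≡ 1226^2 = 1503076 ≡ 2098
1084^64 ≡ 2098^2 = 4401604 ≡ 1830
1084^128 ≡ 1830^2 = 3348900 ≡ 1358
1084^256 ≡ 1358^2 = 1844164 ≡ 179
1084^512 ≡ 179^2 = 32041 ≡ 1093
1084^1024 ≡ 1093^2 = 1194649 ≡ 572
1084^2048 ≡ 572^2 = 327184 ≡ 2230
2408 = 2048 + 256 + 64 + 32 + 8, so 1084^2408 ≡ 2230·179·1830·2098·447 ≡ 1626 (mod 2579)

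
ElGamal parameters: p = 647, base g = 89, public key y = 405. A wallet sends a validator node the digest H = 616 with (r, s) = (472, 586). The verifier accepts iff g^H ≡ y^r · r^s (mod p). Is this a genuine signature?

genuine

Left side g^H mod p:
89^616 mod 647 = 82
Right side y^r · r^s mod p:
405^472 mod 647 = 109
472^586 mod 647 = 440
109·440 = 47960 ≡ 82 (mod 647)
82 ≡ 82 (mod 647), so the signature is genuine.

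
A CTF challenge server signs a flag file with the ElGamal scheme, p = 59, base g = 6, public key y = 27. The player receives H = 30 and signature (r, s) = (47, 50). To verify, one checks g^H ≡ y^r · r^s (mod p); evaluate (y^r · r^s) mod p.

27^2 = 729 ≡ 21
27^4 ≡ 21^2 = 441 ≡ 28
27^8 ≡ 28^2 = 784 ≡ 17
27^16 ≡ 17^2 = 289 ≡ 53
27^32 ≡ 53^2 = 2809 ≡ 36
47 = 32 + 8 + 4 + 2 + 1, so 27^47 ≡ 36·17·28·21·27 ≡ 51 (mod 59)
47^2 = 2209 ≡ 26
47^4 ≡ 26^2 = 676 ≡ 27
47^8 ≡ 27^2 = 729 ≡ 21
47^16 ≡ 21^2 = 441 ≡ 28
47^32 ≡ 28^2 = 784 ≡ 17
50 = 32 + 16 + 2, so 47^50 ≡ 17·28·26 ≡ 45 (mod 59)
y^r · r^s ≡ 51·45 = 2295 ≡ 53 (mod 59)

53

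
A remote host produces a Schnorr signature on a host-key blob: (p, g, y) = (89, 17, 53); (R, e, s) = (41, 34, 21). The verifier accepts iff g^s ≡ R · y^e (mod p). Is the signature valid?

g^s mod p:
17^2 = 289 ≡ 22
17^4 ≡ 22^2 = 484 ≡ 39
17^8 ≡ 39^2 = 1521 ≡ 8
17^16 ≡ 8^2 = 64
21 = 16 + 4 + 1, so 17^21 ≡ 64·39·17 ≡ 68 (mod 89)
R · y^e mod p:
53^2 = 2809 ≡ 50
53^4 ≡ 50^2 = 2500 ≡ 8
53^8 ≡ 8^2 = 64
53^16 ≡ 64^2 = 4096 ≡ 2
53^32 ≡ 2^2 = 4
34 = 32 + 2, so 53^34 ≡ 4·50 ≡ 22 (mod 89)
41·22 = 902 ≡ 12 (mod 89)
68 ≠ 12; the check fails.

invalid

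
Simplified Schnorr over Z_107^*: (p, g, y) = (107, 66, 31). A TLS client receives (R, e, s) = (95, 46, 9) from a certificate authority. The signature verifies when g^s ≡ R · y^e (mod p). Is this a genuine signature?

genuine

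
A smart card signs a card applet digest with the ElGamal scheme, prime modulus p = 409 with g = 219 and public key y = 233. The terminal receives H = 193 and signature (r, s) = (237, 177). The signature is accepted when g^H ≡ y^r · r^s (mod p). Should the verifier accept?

reject

Left side g^H mod p:
219^193 mod 409 = 118
Right side y^r · r^s mod p:
233^237 mod 409 = 95
237^177 mod 409 = 297
95·297 = 28215 ≡ 403 (mod 409)
118 ≠ 403, so verification fails.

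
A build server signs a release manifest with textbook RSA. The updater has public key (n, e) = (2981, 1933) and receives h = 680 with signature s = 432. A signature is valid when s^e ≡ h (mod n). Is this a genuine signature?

forged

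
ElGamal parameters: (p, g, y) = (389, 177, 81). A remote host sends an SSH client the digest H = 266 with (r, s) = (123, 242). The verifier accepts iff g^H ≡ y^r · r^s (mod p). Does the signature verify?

Left side g^H mod p:
Squares mod 389: 177^1≡177, 177^2≡209, 177^4≡113, 177^8≡321, 177^16≡345, 177^32≡380, 177^64≡81, 177^128≡337, 177^256≡370
266 = 256 + 8 + 2, so 177^266 ≡ 370·321·209 ≡ 62 (mod 389)
Right side y^r · r^s mod p:
Squares mod 389: 81^1≡81, 81^2≡337, 81^4≡370, 81^8≡361, 81^16≡6, 81^32≡36, 81^64≡129
123 = 64 + 32 + 16 + 8 + 2 + 1, so 81^123 ≡ 129·36·6·361·337·81 ≡ 178 (mod 389)
Squares mod 389: 123^1≡123, 123^2≡347, 123^4≡208, 123^8≡85, 123^16≡223, 123^32≡326, 123^64≡79, 123^128≡17
242 = 128 + 64 + 32 + 16 + 2, so 123^242 ≡ 17·79·326·223·347 ≡ 45 (mod 389)
178·45 = 8010 ≡ 230 (mod 389)
62 ≠ 230, so verification fails.

does not verify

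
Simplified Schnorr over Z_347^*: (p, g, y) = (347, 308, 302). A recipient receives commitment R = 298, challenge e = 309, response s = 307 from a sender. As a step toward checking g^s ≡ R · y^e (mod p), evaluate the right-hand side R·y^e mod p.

272

302^2 = 91204 ≡ 290
302^4 ≡ 290^2 = 84100 ≡ 126
302^8 ≡ 126^2 = 15876 ≡ 261
302^16 ≡ 261^2 = 68121 ≡ 109
302^32 ≡ 109^2 = 11881 ≡ 83
302^64 ≡ 83^2 = 6889 ≡ 296
302^128 ≡ 296^2 = 87616 ≡ 172
302^256 ≡ 172^2 = 29584 ≡ 89
309 = 256 + 32 + 16 + 4 + 1, so 302^309 ≡ 89·83·109·126·302 ≡ 129 (mod 347)
R · y^e ≡ 298·129 = 38442 ≡ 272 (mod 347)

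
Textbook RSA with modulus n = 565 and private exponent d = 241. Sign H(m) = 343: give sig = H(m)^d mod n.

(H(m))^2 ≡ 343^2 = 117649 ≡ 129
(H(m))^4 ≡ 129^2 = 16641 ≡ 256
(H(m))^8 ≡ 256^2 = 65536 ≡ 561
(H(m))^16 ≡ 561^2 = 314721 ≡ 16
(H(m))^32 ≡ 16^2 = 256
(H(m))^64 ≡ 256^2 = 65536 ≡ 561
(H(m))^128 ≡ 561^2 = 314721 ≡ 16
241 = 128 + 64 + 32 + 16 + 1, so (H(m))^241 ≡ 16·561·256·16·343 ≡ 403 (mod 565)

403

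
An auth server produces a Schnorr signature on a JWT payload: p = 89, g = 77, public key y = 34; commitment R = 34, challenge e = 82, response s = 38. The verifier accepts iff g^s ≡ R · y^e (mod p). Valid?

no

g^s mod p:
77^2 = 5929 ≡ 55
77^4 ≡ 55^2 = 3025 ≡ 88
77^8 ≡ 88^2 = 7744 ≡ 1
77^16 ≡ 1^2 = 1
77^32 ≡ 1^2 = 1
38 = 32 + 4 + 2, so 77^38 ≡ 1·88·55 ≡ 34 (mod 89)
R · y^e mod p:
34^2 = 1156 ≡ 88
34^4 ≡ 88^2 = 7744 ≡ 1
34^8 ≡ 1^2 = 1
34^16 ≡ 1^2 = 1
34^32 ≡ 1^2 = 1
34^64 ≡ 1^2 = 1
82 = 64 + 16 + 2, so 34^82 ≡ 1·1·88 ≡ 88 (mod 89)
34·88 = 2992 ≡ 55 (mod 89)
34 ≠ 55; the check fails.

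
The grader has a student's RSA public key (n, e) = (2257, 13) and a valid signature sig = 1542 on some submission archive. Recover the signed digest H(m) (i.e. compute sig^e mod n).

sig^2 ≡ 1542^2 = 2377764 ≡ 1143
sig^4 ≡ 1143^2 = 1306449 ≡ 1903
sig^8 ≡ 1903^2 = 3621409 ≡ 1181
13 = 8 + 4 + 1, so sig^13 ≡ 1181·1903·1542 ≡ 1316 (mod 2257)

1316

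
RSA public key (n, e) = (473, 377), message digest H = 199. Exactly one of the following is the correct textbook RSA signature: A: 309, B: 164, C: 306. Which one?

Candidate A: 309^377 mod 473 = 199
  → matches H = 199
Candidate B: 164^377 mod 473 = 274
Candidate C: 306^377 mod 473 = 26

A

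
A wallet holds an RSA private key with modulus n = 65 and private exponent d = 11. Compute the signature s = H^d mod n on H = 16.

61

H^2 ≡ 16^2 = 256 ≡ 61
H^4 ≡ 61^2 = 3721 ≡ 16
H^8 ≡ 16^2 = 256 ≡ 61
11 = 8 + 2 + 1, so H^11 ≡ 61·61·16 ≡ 61 (mod 65)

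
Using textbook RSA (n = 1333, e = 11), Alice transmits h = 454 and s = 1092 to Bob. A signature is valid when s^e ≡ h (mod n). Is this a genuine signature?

genuine

s^2 ≡ 1092^2 = 1192464 ≡ 762
s^4 ≡ 762^2 = 580644 ≡ 789
s^8 ≡ 789^2 = 622521 ≡ 10
11 = 8 + 2 + 1, so s^11 ≡ 10·762·1092 ≡ 454 (mod 1333)
Since 454 equals the digest 454, verification succeeds.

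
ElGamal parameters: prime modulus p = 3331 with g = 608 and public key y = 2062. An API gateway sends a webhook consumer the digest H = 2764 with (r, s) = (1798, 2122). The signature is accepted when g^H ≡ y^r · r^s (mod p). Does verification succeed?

Left side g^H mod p:
Squares mod 3331: 608^1≡608, 608^2≡3254, 608^4≡2598, 608^8≡998, 608^16≡35, 608^32≡1225, 608^64≡1675, 608^128≡923, 608^256≡2524, 608^512≡1704, 608^1024≡2315, 608^2048≡2977
2764 = 2048 + 512 + 128 + 64 + 8 + 4, so 608^2764 ≡ 2977·1704·923·1675·998·2598 ≡ 2069 (mod 3331)
Right side y^r · r^s mod p:
Squares mod 3331: 2062^1≡2062, 2062^2≡1488, 2062^4≡2360, 2062^8≡168, 2062^16≡1576, 2062^32≡2181, 2062^64≡93, 2062^128≡1987, 2062^256≡934, 2062^512≡2965, 2062^1024≡716
1798 = 1024 + 512 + 256 + 4 + 2, so 2062^1798 ≡ 716·2965·934·2360·1488 ≡ 1145 (mod 3331)
Squares mod 3331: 1798^1≡1798, 1798^2≡1734, 1798^4≡2194, 1798^8≡341, 1798^16≡3027, 1798^32≡2479, 1798^64≡3077, 1798^128≡1227, 1798^256≡3248, 1798^512≡227, 1798^1024≡1564, 1798^2048≡1142
2122 = 2048 + 64 + 8 + 2, so 1798^2122 ≡ 1142·3077·341·1734 ≡ 412 (mod 3331)
1145·412 = 471740 ≡ 2069 (mod 3331)
2069 ≡ 2069 (mod 3331), so the signature is genuine.

passes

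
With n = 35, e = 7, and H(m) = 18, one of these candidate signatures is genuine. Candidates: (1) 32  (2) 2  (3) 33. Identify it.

1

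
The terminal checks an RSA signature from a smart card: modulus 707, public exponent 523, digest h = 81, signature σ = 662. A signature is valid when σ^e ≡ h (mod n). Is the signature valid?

Squares mod 707: σ^1≡662, σ^2≡611, σ^4≡25, σ^8≡625, σ^16≡361, σ^32≡233, σ^64≡557, σ^128≡583, σ^256≡529, σ^512≡576
523 = 512 + 8 + 2 + 1, so σ^523 ≡ 576·625·611·662 ≡ 81 (mod 707)
Since 81 equals the digest 81, verification succeeds.

valid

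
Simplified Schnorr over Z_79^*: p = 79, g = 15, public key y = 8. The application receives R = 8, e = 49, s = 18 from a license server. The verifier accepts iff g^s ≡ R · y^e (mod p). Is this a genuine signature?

forged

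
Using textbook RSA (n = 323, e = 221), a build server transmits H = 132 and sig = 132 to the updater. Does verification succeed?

sig^2 ≡ 132^2 = 17424 ≡ 305
sig^4 ≡ 305^2 = 93025 ≡ 1
sig^8 ≡ 1^2 = 1
sig^16 ≡ 1^2 = 1
sig^32 ≡ 1^2 = 1
sig^64 ≡ 1^2 = 1
sig^128 ≡ 1^2 = 1
221 = 128 + 64 + 16 + 8 + 4 + 1, so sig^221 ≡ 1·1·1·1·1·132 ≡ 132 (mod 323)
sig^221 mod 323 = 132 matches H.

passes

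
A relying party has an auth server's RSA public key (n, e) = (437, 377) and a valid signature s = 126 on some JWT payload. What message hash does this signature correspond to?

388

s^2 ≡ 126^2 = 15876 ≡ 144
s^4 ≡ 144^2 = 20736 ≡ 197
s^8 ≡ 197^2 = 38809 ≡ 353
s^16 ≡ 353^2 = 124609 ≡ 64
s^32 ≡ 64^2 = 4096 ≡ 163
s^64 ≡ 163^2 = 26569 ≡ 349
s^128 ≡ 349^2 = 121801 ≡ 315
s^256 ≡ 315^2 = 99225 ≡ 26
377 = 256 + 64 + 32 + 16 + 8 + 1, so s^377 ≡ 26·349·163·64·353·126 ≡ 388 (mod 437)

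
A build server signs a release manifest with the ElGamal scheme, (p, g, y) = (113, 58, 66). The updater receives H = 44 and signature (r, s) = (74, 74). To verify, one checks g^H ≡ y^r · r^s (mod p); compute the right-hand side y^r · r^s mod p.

66^74 mod 113 = 25
74^74 mod 113 = 13
y^r · r^s ≡ 25·13 = 325 ≡ 99 (mod 113)

99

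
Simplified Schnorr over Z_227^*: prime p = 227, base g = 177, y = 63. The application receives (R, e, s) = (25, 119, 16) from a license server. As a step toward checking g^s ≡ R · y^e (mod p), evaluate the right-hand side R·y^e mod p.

Squares mod 227: 63^1≡63, 63^2≡110, 63^4≡69, 63^8≡221, 63^16≡36, 63^32≡161, 63^64≡43
119 = 64 + 32 + 16 + 4 + 2 + 1, so 63^119 ≡ 43·161·36·69·110·63 ≡ 99 (mod 227)
R · y^e ≡ 25·99 = 2475 ≡ 205 (mod 227)

205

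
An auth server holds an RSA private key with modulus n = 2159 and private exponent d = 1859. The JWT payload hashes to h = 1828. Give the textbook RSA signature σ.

1698

Squares mod 2159: h^1≡1828, h^2≡1611, h^4≡203, h^8≡188, h^16≡800, h^32≡936, h^64≡1701, h^128≡341, h^256≡1854, h^512≡188, h^1024≡800
1859 = 1024 + 512 + 256 + 64 + 2 + 1, so h^1859 ≡ 800·188·1854·1701·1611·1828 ≡ 1698 (mod 2159)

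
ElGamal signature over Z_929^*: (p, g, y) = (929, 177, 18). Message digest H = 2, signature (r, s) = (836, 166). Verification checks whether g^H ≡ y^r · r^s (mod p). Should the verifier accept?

Left side g^H mod p:
177^2 = 31329 ≡ 672
Right side y^r · r^s mod p:
18^2 = 324
18^4 ≡ 324^2 = 104976 ≡ 928
18^8 ≡ 928^2 = 861184 ≡ 1
18^16 ≡ 1^2 = 1
18^32 ≡ 1^2 = 1
18^64 ≡ 1^2 = 1
18^128 ≡ 1^2 = 1
18^256 ≡ 1^2 = 1
18^512 ≡ 1^2 = 1
836 = 512 + 256 + 64 + 4, so 18^836 ≡ 1·1·1·928 ≡ 928 (mod 929)
836^2 = 698896 ≡ 288
836^4 ≡ 288^2 = 82944 ≡ 263
836^8 ≡ 263^2 = 69169 ≡ 423
836^16 ≡ 423^2 = 178929 ≡ 561
836^32 ≡ 561^2 = 314721 ≡ 719
836^64 ≡ 719^2 = 516961 ≡ 437
836^128 ≡ 437^2 = 190969 ≡ 524
166 = 128 + 32 + 4 + 2, so 836^166 ≡ 524·719·263·288 ≡ 257 (mod 929)
928·257 = 238496 ≡ 672 (mod 929)
672 ≡ 672 (mod 929), so the signature is genuine.

accept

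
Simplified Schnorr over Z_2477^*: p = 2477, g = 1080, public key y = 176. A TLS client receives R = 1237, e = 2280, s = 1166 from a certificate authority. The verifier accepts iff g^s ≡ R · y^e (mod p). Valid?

g^s mod p:
1080^2 = 1166400 ≡ 2210
1080^4 ≡ 2210^2 = 4884100 ≡ 1933
1080^8 ≡ 1933^2 = 3736489 ≡ 1173
1080^16 ≡ 1173^2 = 1375929 ≡ 1194
1080^32 ≡ 1194^2 = 1425636 ≡ 1361
1080^64 ≡ 1361^2 = 1852321 ≡ 2002
1080^128 ≡ 2002^2 = 4008004 ≡ 218
1080^256 ≡ 218^2 = 47524 ≡ 461
1080^512 ≡ 461^2 = 212521 ≡ 1976
1080^1024 ≡ 1976^2 = 3904576 ≡ 824
1166 = 1024 + 128 + 8 + 4 + 2, so 1080^1166 ≡ 824·218·1173·1933·2210 ≡ 1866 (mod 2477)
R · y^e mod p:
176^2 = 30976 ≡ 1252
176^4 ≡ 1252^2 = 1567504 ≡ 2040
176^8 ≡ 2040^2 = 4161600 ≡ 240
176^16 ≡ 240^2 = 57600 ≡ 629
176^32 ≡ 629^2 = 395641 ≡ 1798
176^64 ≡ 1798^2 = 3232804 ≡ 319
176^128 ≡ 319^2 = 101761 ≡ 204
176^256 ≡ 204^2 = 41616 ≡ 1984
176^512 ≡ 1984^2 = 3936256 ≡ 303
176^1024 ≡ 303^2 = 91809 ≡ 160
176^2048 ≡ 160^2 = 25600 ≡ 830
2280 = 2048 + 128 + 64 + 32 + 8, so 176^2280 ≡ 830·204·319·1798·240 ≡ 1233 (mod 2477)
1237·1233 = 1525221 ≡ 1866 (mod 2477)
1866 ≡ 1866 (mod 2477); signature holds.

yes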